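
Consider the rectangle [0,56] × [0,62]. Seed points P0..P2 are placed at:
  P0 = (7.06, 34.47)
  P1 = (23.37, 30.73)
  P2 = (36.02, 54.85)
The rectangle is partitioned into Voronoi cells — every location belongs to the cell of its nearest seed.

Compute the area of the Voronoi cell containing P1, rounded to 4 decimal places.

1. box [0,56]×[0,62]: [(0, 0) (56, 0) (56, 62) (0, 62)]
2. ⊥bis P1·P0 via (15.215,32.6): [(7.7396, 0) (56, 0) (56, 62) (21.9566, 62)]  |A|=2551.4173
3. ⊥bis P1·P2 via (29.695,42.79): [(18.8553, 48.475) (7.7396, 0) (56, 0) (56, 28.9941)]  |A|=1708.2007
4. canonical 4-gon: [(18.8553, 48.475) (7.7396, 0) (56, 0) (56, 28.9941)]
5. shoelace: 1708.2007

Area of P1's cell: 1708.2007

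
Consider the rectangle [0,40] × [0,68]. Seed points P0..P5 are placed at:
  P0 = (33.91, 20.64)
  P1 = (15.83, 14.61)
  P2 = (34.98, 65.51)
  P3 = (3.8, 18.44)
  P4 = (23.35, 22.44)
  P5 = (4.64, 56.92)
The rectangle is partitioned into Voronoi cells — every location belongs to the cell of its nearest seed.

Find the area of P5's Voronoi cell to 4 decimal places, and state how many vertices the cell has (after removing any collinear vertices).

1. box [0,40]×[0,68]: [(0, 0) (40, 0) (40, 68) (0, 68)]
2. ⊥bis P5·P0 via (19.275,38.78): [(0, 23.2293) (40, 55.5005) (40, 68) (0, 68)]  |A|=1145.4034
3. ⊥bis P5·P1 via (10.235,35.765): [(0, 33.0581) (18.1241, 37.8515) (40, 55.5005) (40, 68) (0, 68)]  |A|=1056.3344
4. ⊥bis P5·P2 via (19.81,61.215): [(0, 33.0581) (18.1241, 37.8515) (24.8813, 43.3031) (17.889, 68) (0, 68)]  |A|=688.8096
5. ⊥bis P5·P3 via (4.22,37.68): [(0, 37.7721) (16.465, 37.4127) (18.1241, 37.8515) (24.8813, 43.3031) (17.889, 68) (0, 68)]  |A|=650.0012
6. ⊥bis P5·P4 via (13.995,39.68): [(0, 37.7721) (10.0738, 37.5522) (24.3207, 45.2831) (17.889, 68) (0, 68)]  |A|=611.2794
7. canonical 5-gon: [(0, 37.7721) (10.0738, 37.5522) (24.3207, 45.2831) (17.889, 68) (0, 68)]
8. shoelace: 611.2794

Area of P5's cell: 611.2794 (5 vertices)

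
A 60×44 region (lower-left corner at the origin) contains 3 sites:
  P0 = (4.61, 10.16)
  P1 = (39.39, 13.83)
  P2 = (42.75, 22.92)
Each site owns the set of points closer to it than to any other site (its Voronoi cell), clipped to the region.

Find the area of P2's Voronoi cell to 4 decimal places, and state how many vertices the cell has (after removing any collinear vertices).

Area of P2's cell: 1054.1410 (4 vertices)

1. box [0,60]×[0,44]: [(0, 0) (60, 0) (60, 44) (0, 44)]
2. ⊥bis P2·P0 via (23.68,16.54): [(29.2136, 0) (60, 0) (60, 44) (14.4931, 44)]  |A|=1678.4539
3. ⊥bis P2·P1 via (41.07,18.375): [(20.5255, 25.969) (60, 11.3778) (60, 44) (14.4931, 44)]  |A|=1054.141
4. canonical 4-gon: [(20.5255, 25.969) (60, 11.3778) (60, 44) (14.4931, 44)]
5. shoelace: 1054.141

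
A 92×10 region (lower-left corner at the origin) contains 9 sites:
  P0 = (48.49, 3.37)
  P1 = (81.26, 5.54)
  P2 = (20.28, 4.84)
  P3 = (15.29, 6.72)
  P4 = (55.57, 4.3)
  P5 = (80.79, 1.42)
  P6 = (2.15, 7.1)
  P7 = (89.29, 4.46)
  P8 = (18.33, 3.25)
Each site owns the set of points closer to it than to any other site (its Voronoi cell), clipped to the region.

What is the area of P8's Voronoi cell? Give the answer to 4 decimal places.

1. box [0,92]×[0,10]: [(0, 0) (92, 0) (92, 10) (0, 10)]
2. ⊥bis P8·P0 via (33.41,3.31): [(0, 0) (33.4232, 0) (33.3834, 10) (0, 10)]  |A|=334.0328
3. ⊥bis P8·P1 via (49.795,4.395): [(0, 0) (33.4232, 0) (33.3834, 10) (0, 10)]  |A|=334.0328
4. ⊥bis P8·P2 via (19.305,4.045): [(0, 0) (22.6032, 0) (14.4494, 10) (0, 10)]  |A|=185.2631
5. ⊥bis P8·P3 via (16.81,4.985): [(11.1199, 0) (22.6032, 0) (17.8183, 5.8683)]  |A|=33.6941
6. ⊥bis P8·P4 via (36.95,3.775): [(11.1199, 0) (22.6032, 0) (17.8183, 5.8683)]  |A|=33.6941
7. ⊥bis P8·P5 via (49.56,2.335): [(11.1199, 0) (22.6032, 0) (17.8183, 5.8683)]  |A|=33.6941
8. ⊥bis P8·P6 via (10.24,5.175): [(11.1199, 0) (22.6032, 0) (17.8183, 5.8683)]  |A|=33.6941
9. ⊥bis P8·P7 via (53.81,3.855): [(11.1199, 0) (22.6032, 0) (17.8183, 5.8683)]  |A|=33.6941
10. canonical 3-gon: [(11.1199, 0) (22.6032, 0) (17.8183, 5.8683)]
11. shoelace: 33.6941

Area of P8's cell: 33.6941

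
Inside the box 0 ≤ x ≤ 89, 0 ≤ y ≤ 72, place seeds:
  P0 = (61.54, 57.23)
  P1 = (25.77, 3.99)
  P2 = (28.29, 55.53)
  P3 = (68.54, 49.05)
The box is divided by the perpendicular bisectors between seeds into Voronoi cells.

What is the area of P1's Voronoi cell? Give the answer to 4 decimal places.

1. box [0,89]×[0,72]: [(0, 0) (89, 0) (89, 72) (0, 72)]
2. ⊥bis P1·P0 via (43.655,30.61): [(0, 59.9402) (0, 0) (89, 0) (89, 0.1444)]  |A|=2673.7625
3. ⊥bis P1·P2 via (27.03,29.76): [(46.3243, 28.8166) (0, 31.0816) (0, 0) (89, 0) (89, 0.1444)]  |A|=2005.3363
4. ⊥bis P1·P3 via (47.155,26.52): [(44.6491, 28.8985) (0, 31.0816) (0, 0) (75.0949, 0)]  |A|=1778.9498
5. canonical 4-gon: [(44.6491, 28.8985) (0, 31.0816) (0, 0) (75.0949, 0)]
6. shoelace: 1778.9498

Area of P1's cell: 1778.9498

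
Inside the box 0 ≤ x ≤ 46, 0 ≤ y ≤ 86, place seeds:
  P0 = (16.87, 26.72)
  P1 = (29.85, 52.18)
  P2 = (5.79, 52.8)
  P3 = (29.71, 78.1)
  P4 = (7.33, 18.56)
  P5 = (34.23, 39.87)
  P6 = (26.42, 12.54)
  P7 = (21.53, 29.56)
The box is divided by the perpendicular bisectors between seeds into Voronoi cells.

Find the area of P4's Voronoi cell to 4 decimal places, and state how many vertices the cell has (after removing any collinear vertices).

1. box [0,46]×[0,86]: [(0, 0) (46, 0) (46, 86) (0, 86)]
2. ⊥bis P4·P0 via (12.1,22.64): [(0, 36.7863) (0, 0) (31.465, 0)]  |A|=578.7414
3. ⊥bis P4·P1 via (18.59,35.37): [(0, 36.7863) (0, 0) (31.465, 0)]  |A|=578.7414
4. ⊥bis P4·P2 via (6.56,35.68): [(1.1543, 35.4369) (0, 35.385) (0, 0) (31.465, 0)]  |A|=577.9326
5. ⊥bis P4·P3 via (18.52,48.33): [(1.1543, 35.4369) (0, 35.385) (0, 0) (31.465, 0)]  |A|=577.9326
6. ⊥bis P4·P5 via (20.78,29.215): [(1.1543, 35.4369) (0, 35.385) (0, 0) (31.465, 0)]  |A|=577.9326
7. ⊥bis P4·P6 via (16.875,15.55): [(17.2223, 16.6514) (1.1543, 35.4369) (0, 35.385) (0, 0) (11.9713, 0)]  |A|=415.634
8. ⊥bis P4·P7 via (14.43,24.06): [(17.2223, 16.6514) (1.1543, 35.4369) (0, 35.385) (0, 0) (11.9713, 0)]  |A|=415.634
9. canonical 5-gon: [(17.2223, 16.6514) (1.1543, 35.4369) (0, 35.385) (0, 0) (11.9713, 0)]
10. shoelace: 415.634

Area of P4's cell: 415.6340 (5 vertices)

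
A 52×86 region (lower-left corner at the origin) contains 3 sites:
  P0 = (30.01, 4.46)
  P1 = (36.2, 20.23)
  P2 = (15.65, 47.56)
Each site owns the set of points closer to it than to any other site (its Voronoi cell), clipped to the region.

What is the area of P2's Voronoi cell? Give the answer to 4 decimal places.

Area of P2's cell: 2687.4028

1. box [0,52]×[0,86]: [(0, 0) (52, 0) (52, 86) (0, 86)]
2. ⊥bis P2·P0 via (22.83,26.01): [(0, 18.4035) (52, 35.7288) (52, 86) (0, 86)]  |A|=3064.5588
3. ⊥bis P2·P1 via (25.925,33.895): [(0, 18.4035) (9.5574, 21.5878) (52, 53.5013) (52, 86) (0, 86)]  |A|=2687.4028
4. canonical 5-gon: [(0, 18.4035) (9.5574, 21.5878) (52, 53.5013) (52, 86) (0, 86)]
5. shoelace: 2687.4028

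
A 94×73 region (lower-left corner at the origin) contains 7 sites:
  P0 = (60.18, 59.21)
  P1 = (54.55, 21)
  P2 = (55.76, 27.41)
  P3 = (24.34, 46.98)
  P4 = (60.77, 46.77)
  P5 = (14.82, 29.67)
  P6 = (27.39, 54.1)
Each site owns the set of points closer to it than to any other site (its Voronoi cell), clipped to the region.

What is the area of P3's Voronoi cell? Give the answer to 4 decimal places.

1. box [0,94]×[0,73]: [(0, 0) (94, 0) (94, 73) (0, 73)]
2. ⊥bis P3·P0 via (42.26,53.095): [(0, 0) (60.3781, 0) (35.4676, 73) (0, 73)]  |A|=3498.3687
3. ⊥bis P3·P1 via (39.445,33.99): [(0, 0) (10.2143, 0) (46.1277, 41.7607) (35.4676, 73) (0, 73)]  |A|=2450.9298
4. ⊥bis P3·P2 via (40.05,37.195): [(0, 0) (10.2143, 0) (34.3995, 28.123) (44.9831, 45.1151) (35.4676, 73) (0, 73)]  |A|=2423.4543
5. ⊥bis P3·P4 via (42.555,46.875): [(0, 0) (10.2143, 0) (34.3995, 28.123) (42.5221, 41.164) (42.5854, 52.1415) (35.4676, 73) (0, 73)]  |A|=2410.0716
6. ⊥bis P3·P5 via (19.58,38.325): [(0, 49.0934) (35.3513, 29.6512) (42.5221, 41.164) (42.5854, 52.1415) (35.4676, 73) (0, 73)]  |A|=1385.7836
7. ⊥bis P3·P6 via (25.865,50.54): [(0, 61.6198) (0, 49.0934) (35.3513, 29.6512) (42.5221, 41.164) (42.535, 43.3991)]  |A|=587.1793
8. canonical 5-gon: [(0, 61.6198) (0, 49.0934) (35.3513, 29.6512) (42.5221, 41.164) (42.535, 43.3991)]
9. shoelace: 587.1793

Area of P3's cell: 587.1793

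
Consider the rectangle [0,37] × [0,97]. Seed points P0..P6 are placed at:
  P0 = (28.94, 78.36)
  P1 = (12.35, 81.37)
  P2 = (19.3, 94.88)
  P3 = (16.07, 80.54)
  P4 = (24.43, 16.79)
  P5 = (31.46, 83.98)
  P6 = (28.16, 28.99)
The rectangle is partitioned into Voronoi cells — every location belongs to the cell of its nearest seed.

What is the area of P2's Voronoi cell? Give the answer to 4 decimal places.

1. box [0,37]×[0,97]: [(0, 0) (37, 0) (37, 97) (0, 97)]
2. ⊥bis P2·P0 via (24.12,86.62): [(0, 72.5451) (37, 94.1359) (37, 97) (0, 97)]  |A|=505.4003
3. ⊥bis P2·P1 via (15.825,88.125): [(0, 96.2659) (21.6042, 85.152) (37, 94.1359) (37, 97) (0, 97)]  |A|=249.1656
4. ⊥bis P2·P3 via (17.685,87.71): [(0, 96.2659) (15.8113, 88.132) (23.6756, 86.3607) (37, 94.1359) (37, 97) (0, 97)]  |A|=242.5783
5. ⊥bis P2·P4 via (21.865,55.835): [(0, 96.2659) (15.8113, 88.132) (23.6756, 86.3607) (37, 94.1359) (37, 97) (0, 97)]  |A|=242.5783
6. ⊥bis P2·P5 via (25.38,89.43): [(0, 96.2659) (15.8113, 88.132) (22.8046, 86.5568) (32.1656, 97) (0, 97)]  |A|=192.3136
7. ⊥bis P2·P6 via (23.73,61.935): [(0, 96.2659) (15.8113, 88.132) (22.8046, 86.5568) (32.1656, 97) (0, 97)]  |A|=192.3136
8. canonical 5-gon: [(0, 96.2659) (15.8113, 88.132) (22.8046, 86.5568) (32.1656, 97) (0, 97)]
9. shoelace: 192.3136

Area of P2's cell: 192.3136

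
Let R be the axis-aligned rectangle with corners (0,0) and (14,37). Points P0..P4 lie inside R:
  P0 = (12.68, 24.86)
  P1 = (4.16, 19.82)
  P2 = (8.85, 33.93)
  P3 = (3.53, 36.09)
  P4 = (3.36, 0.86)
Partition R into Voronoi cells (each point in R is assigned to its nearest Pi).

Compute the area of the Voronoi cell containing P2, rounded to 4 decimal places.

Area of P2's cell: 72.1804

1. box [0,14]×[0,37]: [(0, 0) (14, 0) (14, 37) (0, 37)]
2. ⊥bis P2·P0 via (10.765,29.395): [(0, 24.8493) (14, 30.761) (14, 37) (0, 37)]  |A|=128.7279
3. ⊥bis P2·P1 via (6.505,26.875): [(0, 29.0372) (5.5494, 27.1926) (14, 30.761) (14, 37) (0, 37)]  |A|=117.1076
4. ⊥bis P2·P3 via (6.19,35.01): [(3.3173, 27.9346) (5.5494, 27.1926) (14, 30.761) (14, 37) (6.998, 37)]  |A|=72.1804
5. ⊥bis P2·P4 via (6.105,17.395): [(3.3173, 27.9346) (5.5494, 27.1926) (14, 30.761) (14, 37) (6.998, 37)]  |A|=72.1804
6. canonical 5-gon: [(3.3173, 27.9346) (5.5494, 27.1926) (14, 30.761) (14, 37) (6.998, 37)]
7. shoelace: 72.1804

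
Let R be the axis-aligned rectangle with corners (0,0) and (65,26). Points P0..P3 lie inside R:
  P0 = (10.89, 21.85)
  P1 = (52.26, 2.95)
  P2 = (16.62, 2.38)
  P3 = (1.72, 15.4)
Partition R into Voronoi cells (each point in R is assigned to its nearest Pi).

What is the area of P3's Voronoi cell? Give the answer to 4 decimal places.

Area of P3's cell: 164.0431

1. box [0,65]×[0,26]: [(0, 0) (65, 0) (65, 26) (0, 26)]
2. ⊥bis P3·P0 via (6.305,18.625): [(0, 0) (19.4055, 0) (1.1176, 26) (0, 26)]  |A|=266.7994
3. ⊥bis P3·P1 via (26.99,9.175): [(0, 0) (19.4055, 0) (1.1176, 26) (0, 26)]  |A|=266.7994
4. ⊥bis P3·P2 via (9.17,8.89): [(0, 0) (1.4017, 0) (11.3764, 11.415) (1.1176, 26) (0, 26)]  |A|=164.0431
5. canonical 5-gon: [(0, 0) (1.4017, 0) (11.3764, 11.415) (1.1176, 26) (0, 26)]
6. shoelace: 164.0431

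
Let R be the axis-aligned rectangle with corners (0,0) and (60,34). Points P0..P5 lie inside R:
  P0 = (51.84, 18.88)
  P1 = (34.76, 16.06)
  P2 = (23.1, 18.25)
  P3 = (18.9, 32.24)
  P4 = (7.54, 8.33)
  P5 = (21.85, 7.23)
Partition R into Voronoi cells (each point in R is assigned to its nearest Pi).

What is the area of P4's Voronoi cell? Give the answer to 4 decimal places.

Area of P4's cell: 325.2951

1. box [0,60]×[0,34]: [(0, 0) (60, 0) (60, 34) (0, 34)]
2. ⊥bis P4·P0 via (29.69,13.605): [(0, 0) (32.93, 0) (24.833, 34) (0, 34)]  |A|=981.9705
3. ⊥bis P4·P1 via (21.15,12.195): [(0, 0) (24.6132, 0) (14.9578, 34) (0, 34)]  |A|=672.7058
4. ⊥bis P4·P2 via (15.32,13.29): [(0, 0) (23.7928, 0) (2.1167, 34) (0, 34)]  |A|=440.4617
5. ⊥bis P4·P3 via (13.22,20.285): [(0, 26.566) (0, 0) (23.7928, 0) (9.8352, 21.8932)]  |A|=391.091
6. ⊥bis P4·P5 via (14.695,7.78): [(0, 26.566) (0, 0) (14.097, 0) (15.1402, 13.572) (9.8352, 21.8932)]  |A|=325.2951
7. canonical 5-gon: [(0, 26.566) (0, 0) (14.097, 0) (15.1402, 13.572) (9.8352, 21.8932)]
8. shoelace: 325.2951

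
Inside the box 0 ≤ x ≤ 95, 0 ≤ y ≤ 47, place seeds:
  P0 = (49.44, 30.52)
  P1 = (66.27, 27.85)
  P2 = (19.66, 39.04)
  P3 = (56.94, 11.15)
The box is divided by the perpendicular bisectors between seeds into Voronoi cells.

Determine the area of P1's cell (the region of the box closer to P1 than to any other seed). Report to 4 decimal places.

Area of P1's cell: 1308.1105

1. box [0,95]×[0,47]: [(0, 0) (95, 0) (95, 47) (0, 47)]
2. ⊥bis P1·P0 via (57.855,29.185): [(53.2249, 0) (95, 0) (95, 47) (60.6813, 47)]  |A|=1788.2042
3. ⊥bis P1·P2 via (42.965,33.445): [(53.2249, 0) (95, 0) (95, 47) (60.6813, 47)]  |A|=1788.2042
4. ⊥bis P1·P3 via (61.605,19.5): [(56.7489, 22.213) (95, 0.8428) (95, 47) (60.6813, 47)]  |A|=1308.1105
5. canonical 4-gon: [(56.7489, 22.213) (95, 0.8428) (95, 47) (60.6813, 47)]
6. shoelace: 1308.1105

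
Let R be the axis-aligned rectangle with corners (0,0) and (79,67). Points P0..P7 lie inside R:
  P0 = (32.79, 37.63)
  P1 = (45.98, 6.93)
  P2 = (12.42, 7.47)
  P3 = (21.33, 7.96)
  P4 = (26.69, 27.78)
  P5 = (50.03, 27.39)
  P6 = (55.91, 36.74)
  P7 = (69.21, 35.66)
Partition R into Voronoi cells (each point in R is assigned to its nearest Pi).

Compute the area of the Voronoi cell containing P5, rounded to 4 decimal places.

1. box [0,79]×[0,67]: [(0, 0) (79, 0) (79, 67) (0, 67)]
2. ⊥bis P5·P0 via (41.41,32.51): [(22.1001, 0) (79, 0) (79, 67) (61.8959, 67)]  |A|=2479.1321
3. ⊥bis P5·P1 via (48.005,17.16): [(33.9456, 19.943) (79, 11.0246) (79, 67) (61.8959, 67)]  |A|=1663.4007
4. ⊥bis P5·P2 via (31.225,17.43): [(33.9456, 19.943) (79, 11.0246) (79, 67) (61.8959, 67)]  |A|=1663.4007
5. ⊥bis P5·P3 via (35.68,17.675): [(34.0386, 20.0995) (34.1753, 19.8975) (79, 11.0246) (79, 67) (61.8959, 67)]  |A|=1663.3806
6. ⊥bis P5·P4 via (38.36,27.585): [(38.3564, 27.369) (38.2182, 19.0973) (79, 11.0246) (79, 67) (61.8959, 67)]  |A|=1645.6716
7. ⊥bis P5·P6 via (52.97,32.065): [(44.3613, 37.4788) (38.3564, 27.369) (38.2182, 19.0973) (79, 11.0246) (79, 15.6953)]  |A|=504.6422
8. ⊥bis P5·P7 via (59.62,31.525): [(61.7746, 26.528) (44.3613, 37.4788) (38.3564, 27.369) (38.2182, 19.0973) (67.4757, 13.3058)]  |A|=394.7295
9. canonical 5-gon: [(61.7746, 26.528) (44.3613, 37.4788) (38.3564, 27.369) (38.2182, 19.0973) (67.4757, 13.3058)]
10. shoelace: 394.7295

Area of P5's cell: 394.7295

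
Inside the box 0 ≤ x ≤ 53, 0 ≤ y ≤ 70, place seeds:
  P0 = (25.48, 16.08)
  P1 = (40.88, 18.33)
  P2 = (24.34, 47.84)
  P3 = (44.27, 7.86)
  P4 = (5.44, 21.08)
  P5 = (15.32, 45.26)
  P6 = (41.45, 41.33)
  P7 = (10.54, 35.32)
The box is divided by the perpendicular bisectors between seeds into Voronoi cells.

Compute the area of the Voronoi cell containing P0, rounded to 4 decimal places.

1. box [0,53]×[0,70]: [(0, 0) (53, 0) (53, 70) (0, 70)]
2. ⊥bis P0·P1 via (33.18,17.205): [(0, 0) (35.6937, 0) (25.4664, 70) (0, 70)]  |A|=2140.6057
3. ⊥bis P0·P2 via (24.91,31.96): [(0, 31.0659) (0, 0) (35.6937, 0) (30.9923, 32.1783)]  |A|=1055.684
4. ⊥bis P0·P3 via (34.875,11.97): [(0, 31.0659) (0, 0) (29.6385, 0) (34.1777, 10.3761) (30.9923, 32.1783)]  |A|=1024.2693
5. ⊥bis P0·P4 via (15.46,18.58): [(18.7431, 31.7386) (10.8243, 0) (29.6385, 0) (34.1777, 10.3761) (30.9923, 32.1783)]  |A|=561.3602
6. ⊥bis P0·P5 via (20.4,30.67): [(24.0124, 31.9278) (18.2935, 29.9365) (10.8243, 0) (29.6385, 0) (34.1777, 10.3761) (30.9923, 32.1783)]  |A|=556.6548
7. ⊥bis P0·P6 via (33.465,28.705): [(28.1355, 32.0758) (24.0124, 31.9278) (18.2935, 29.9365) (10.8243, 0) (29.6385, 0) (34.1777, 10.3761) (31.2997, 30.0745)]  |A|=553.6338
8. ⊥bis P0·P7 via (18.01,25.7): [(28.1355, 32.0758) (26.128, 32.0037) (17.0506, 24.955) (10.8243, 0) (29.6385, 0) (34.1777, 10.3761) (31.2997, 30.0745)]  |A|=533.5151
9. canonical 7-gon: [(28.1355, 32.0758) (26.128, 32.0037) (17.0506, 24.955) (10.8243, 0) (29.6385, 0) (34.1777, 10.3761) (31.2997, 30.0745)]
10. shoelace: 533.5151

Area of P0's cell: 533.5151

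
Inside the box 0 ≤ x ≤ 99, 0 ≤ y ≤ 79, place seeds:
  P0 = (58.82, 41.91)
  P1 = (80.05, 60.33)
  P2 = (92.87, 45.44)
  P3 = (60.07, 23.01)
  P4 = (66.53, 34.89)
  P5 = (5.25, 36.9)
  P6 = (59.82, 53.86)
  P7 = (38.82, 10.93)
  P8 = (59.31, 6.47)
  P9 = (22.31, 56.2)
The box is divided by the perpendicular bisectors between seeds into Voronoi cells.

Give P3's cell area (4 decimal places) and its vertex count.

1. box [0,99]×[0,79]: [(0, 0) (99, 0) (99, 79) (0, 79)]
2. ⊥bis P3·P0 via (59.445,32.46): [(0, 28.5285) (0, 0) (99, 0) (99, 35.0761)]  |A|=3148.4239
3. ⊥bis P3·P1 via (70.06,41.67): [(84.2044, 34.0975) (0, 28.5285) (0, 0) (99, 0) (99, 26.1764)]  |A|=3082.5859
4. ⊥bis P3·P2 via (76.47,34.225): [(76.8881, 33.6136) (0, 28.5285) (0, 0) (99, 0) (99, 1.2788)]  |A|=2774.7621
5. ⊥bis P3·P4 via (63.3,28.95): [(90.0091, 14.4263) (57.127, 32.3067) (0, 28.5285) (0, 0) (99, 0) (99, 1.2788)]  |A|=2576.6071
6. ⊥bis P3·P5 via (32.66,29.955): [(90.0091, 14.4263) (57.127, 32.3067) (32.849, 30.701) (25.0702, 0) (99, 0) (99, 1.2788)]  |A|=1723.2017
7. ⊥bis P3·P6 via (59.945,38.435): [(90.0091, 14.4263) (57.127, 32.3067) (32.849, 30.701) (25.0702, 0) (99, 0) (99, 1.2788)]  |A|=1723.2017
8. ⊥bis P3·P7 via (49.445,16.97): [(90.0091, 14.4263) (57.127, 32.3067) (41.3208, 31.2613) (59.0919, 0) (99, 0) (99, 1.2788)]  |A|=1063.5519
9. ⊥bis P3·P8 via (59.69,14.74): [(90.7713, 13.3118) (90.0091, 14.4263) (57.127, 32.3067) (41.3208, 31.2613) (50.4719, 15.1636)]  |A|=495.1057
10. ⊥bis P3·P9 via (41.19,39.605): [(90.7713, 13.3118) (90.0091, 14.4263) (57.127, 32.3067) (41.3208, 31.2613) (50.4719, 15.1636)]  |A|=495.1057
11. canonical 5-gon: [(90.7713, 13.3118) (90.0091, 14.4263) (57.127, 32.3067) (41.3208, 31.2613) (50.4719, 15.1636)]
12. shoelace: 495.1057

Area of P3's cell: 495.1057 (5 vertices)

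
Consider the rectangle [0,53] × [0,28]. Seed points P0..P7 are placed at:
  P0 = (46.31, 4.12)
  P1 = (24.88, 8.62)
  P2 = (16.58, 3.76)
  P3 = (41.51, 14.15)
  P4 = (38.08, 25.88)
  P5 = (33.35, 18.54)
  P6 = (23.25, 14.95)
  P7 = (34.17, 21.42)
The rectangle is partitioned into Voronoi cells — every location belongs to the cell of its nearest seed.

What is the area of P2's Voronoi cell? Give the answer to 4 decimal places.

1. box [0,53]×[0,28]: [(0, 0) (53, 0) (53, 28) (0, 28)]
2. ⊥bis P2·P0 via (31.445,3.94): [(0, 0) (31.4927, 0) (31.1537, 28) (0, 28)]  |A|=877.0491
3. ⊥bis P2·P1 via (20.73,6.19): [(0, 0) (24.3545, 0) (7.9593, 28) (0, 28)]  |A|=452.3936
4. ⊥bis P2·P3 via (29.045,8.955): [(0, 0) (24.3545, 0) (7.9593, 28) (0, 28)]  |A|=452.3936
5. ⊥bis P2·P4 via (27.33,14.82): [(0, 0) (24.3545, 0) (7.9593, 28) (0, 28)]  |A|=452.3936
6. ⊥bis P2·P5 via (24.965,11.15): [(0, 0) (24.3545, 0) (7.9593, 28) (0, 28)]  |A|=452.3936
7. ⊥bis P2·P6 via (19.915,9.355): [(0, 21.2257) (0, 0) (24.3545, 0) (18.3201, 10.3057)]  |A|=319.9232
8. ⊥bis P2·P7 via (25.375,12.59): [(0, 21.2257) (0, 0) (24.3545, 0) (18.3201, 10.3057)]  |A|=319.9232
9. canonical 4-gon: [(0, 21.2257) (0, 0) (24.3545, 0) (18.3201, 10.3057)]
10. shoelace: 319.9232

Area of P2's cell: 319.9232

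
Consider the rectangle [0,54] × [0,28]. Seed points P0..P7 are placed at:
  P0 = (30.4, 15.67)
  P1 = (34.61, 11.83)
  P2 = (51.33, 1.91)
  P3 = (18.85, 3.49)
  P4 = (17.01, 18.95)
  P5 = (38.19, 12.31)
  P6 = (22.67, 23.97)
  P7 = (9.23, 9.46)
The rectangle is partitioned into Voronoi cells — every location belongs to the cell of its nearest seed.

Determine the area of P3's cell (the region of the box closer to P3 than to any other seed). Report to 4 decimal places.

Area of P3's cell: 158.2018

1. box [0,54]×[0,28]: [(0, 0) (54, 0) (54, 28) (0, 28)]
2. ⊥bis P3·P0 via (24.625,9.58): [(0, 0) (34.7275, 0) (5.2003, 28) (0, 28)]  |A|=558.9895
3. ⊥bis P3·P1 via (26.73,7.66): [(0, 0) (30.7836, 0) (26.8109, 7.5072) (5.2003, 28) (0, 28)]  |A|=544.1854
4. ⊥bis P3·P2 via (35.09,2.7): [(0, 0) (30.7836, 0) (26.8109, 7.5072) (5.2003, 28) (0, 28)]  |A|=544.1854
5. ⊥bis P3·P4 via (17.93,11.22): [(0, 9.086) (0, 0) (30.7836, 0) (26.8109, 7.5072) (22.3418, 11.7451)]  |A|=290.6341
6. ⊥bis P3·P5 via (28.52,7.9): [(0, 9.086) (0, 0) (30.7836, 0) (26.8109, 7.5072) (22.3418, 11.7451)]  |A|=290.6341
7. ⊥bis P3·P6 via (20.76,13.73): [(0, 9.086) (0, 0) (30.7836, 0) (26.8109, 7.5072) (22.3418, 11.7451)]  |A|=290.6341
8. ⊥bis P3·P7 via (14.04,6.475): [(16.9093, 11.0985) (10.0217, 0) (30.7836, 0) (26.8109, 7.5072) (22.3418, 11.7451)]  |A|=158.2018
9. canonical 5-gon: [(16.9093, 11.0985) (10.0217, 0) (30.7836, 0) (26.8109, 7.5072) (22.3418, 11.7451)]
10. shoelace: 158.2018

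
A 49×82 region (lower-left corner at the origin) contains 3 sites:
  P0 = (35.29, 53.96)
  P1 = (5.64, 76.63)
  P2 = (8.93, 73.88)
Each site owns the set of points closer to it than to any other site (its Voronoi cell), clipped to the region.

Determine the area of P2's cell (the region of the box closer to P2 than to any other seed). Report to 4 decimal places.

1. box [0,49]×[0,82]: [(0, 0) (49, 0) (49, 82) (0, 82)]
2. ⊥bis P2·P0 via (22.11,63.92): [(0, 34.662) (35.7729, 82) (0, 82)]  |A|=846.7086
3. ⊥bis P2·P1 via (7.285,75.255): [(0, 66.5395) (0, 34.662) (35.7729, 82) (12.9229, 82)]  |A|=746.8111
4. canonical 4-gon: [(0, 66.5395) (0, 34.662) (35.7729, 82) (12.9229, 82)]
5. shoelace: 746.8111

Area of P2's cell: 746.8111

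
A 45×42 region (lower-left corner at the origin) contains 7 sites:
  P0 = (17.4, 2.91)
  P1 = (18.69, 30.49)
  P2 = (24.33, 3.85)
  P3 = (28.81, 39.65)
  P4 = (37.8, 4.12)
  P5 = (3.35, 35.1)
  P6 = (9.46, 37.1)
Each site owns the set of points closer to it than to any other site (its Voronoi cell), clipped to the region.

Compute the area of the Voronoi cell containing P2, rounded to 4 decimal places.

Area of P2's cell: 194.1206

1. box [0,45]×[0,42]: [(0, 0) (45, 0) (45, 42) (0, 42)]
2. ⊥bis P2·P0 via (20.865,3.38): [(21.3235, 0) (45, 0) (45, 42) (15.6265, 42)]  |A|=1114.0506
3. ⊥bis P2·P1 via (21.51,17.17): [(19.0647, 16.6523) (21.3235, 0) (45, 0) (45, 22.1431)]  |A|=484.2783
4. ⊥bis P2·P3 via (26.57,21.75): [(36.9863, 20.4465) (19.0647, 16.6523) (21.3235, 0) (45, 0) (45, 19.4437)]  |A|=473.462
5. ⊥bis P2·P4 via (31.065,3.985): [(30.7615, 19.1286) (19.0647, 16.6523) (21.3235, 0) (31.1449, 0)]  |A|=194.1206
6. ⊥bis P2·P5 via (13.84,19.475): [(30.7615, 19.1286) (19.0647, 16.6523) (21.3235, 0) (31.1449, 0)]  |A|=194.1206
7. ⊥bis P2·P6 via (16.895,20.475): [(30.7615, 19.1286) (19.0647, 16.6523) (21.3235, 0) (31.1449, 0)]  |A|=194.1206
8. canonical 4-gon: [(30.7615, 19.1286) (19.0647, 16.6523) (21.3235, 0) (31.1449, 0)]
9. shoelace: 194.1206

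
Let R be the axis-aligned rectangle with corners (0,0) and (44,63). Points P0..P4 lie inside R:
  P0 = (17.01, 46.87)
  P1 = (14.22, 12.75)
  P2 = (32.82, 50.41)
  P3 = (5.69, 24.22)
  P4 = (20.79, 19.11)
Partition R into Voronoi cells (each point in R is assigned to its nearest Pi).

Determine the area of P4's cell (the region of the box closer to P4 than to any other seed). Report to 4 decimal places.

1. box [0,44]×[0,63]: [(0, 0) (44, 0) (44, 63) (0, 63)]
2. ⊥bis P4·P0 via (18.9,32.99): [(0, 30.4164) (0, 0) (44, 0) (44, 36.4078)]  |A|=1470.1332
3. ⊥bis P4·P1 via (17.505,15.93): [(3.0761, 30.8353) (32.9258, 0) (44, 0) (44, 36.4078)]  |A|=915.712
4. ⊥bis P4·P2 via (26.805,34.76): [(28.1375, 34.2478) (3.0761, 30.8353) (32.9258, 0) (44, 0) (44, 28.1512)]  |A|=850.2269
5. ⊥bis P4·P3 via (13.24,21.665): [(28.1375, 34.2478) (16.9842, 32.7291) (12.9067, 20.6801) (32.9258, 0) (44, 0) (44, 28.1512)]  |A|=770.2985
6. canonical 6-gon: [(28.1375, 34.2478) (16.9842, 32.7291) (12.9067, 20.6801) (32.9258, 0) (44, 0) (44, 28.1512)]
7. shoelace: 770.2985

Area of P4's cell: 770.2985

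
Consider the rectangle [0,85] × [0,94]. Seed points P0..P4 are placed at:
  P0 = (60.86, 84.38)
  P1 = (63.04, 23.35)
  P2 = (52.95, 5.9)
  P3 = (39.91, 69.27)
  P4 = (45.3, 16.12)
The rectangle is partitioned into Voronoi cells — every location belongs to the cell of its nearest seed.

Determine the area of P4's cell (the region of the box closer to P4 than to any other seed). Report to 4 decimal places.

1. box [0,85]×[0,94]: [(0, 0) (85, 0) (85, 94) (0, 94)]
2. ⊥bis P4·P0 via (53.08,50.25): [(0, 62.3497) (0, 0) (85, 0) (85, 42.9738)]  |A|=4476.2472
3. ⊥bis P4·P1 via (54.17,19.735): [(40.5714, 53.1014) (0, 62.3497) (0, 0) (62.2131, 0)]  |A|=2916.607
4. ⊥bis P4·P2 via (49.125,11.01): [(55.7154, 15.9431) (40.5714, 53.1014) (0, 62.3497) (0, 0) (34.4162, 0)]  |A|=2695.0226
5. ⊥bis P4·P3 via (42.605,42.695): [(55.7154, 15.9431) (44.725, 42.91) (0, 38.3744) (0, 0) (34.4162, 0)]  |A|=1971.3428
6. canonical 5-gon: [(55.7154, 15.9431) (44.725, 42.91) (0, 38.3744) (0, 0) (34.4162, 0)]
7. shoelace: 1971.3428

Area of P4's cell: 1971.3428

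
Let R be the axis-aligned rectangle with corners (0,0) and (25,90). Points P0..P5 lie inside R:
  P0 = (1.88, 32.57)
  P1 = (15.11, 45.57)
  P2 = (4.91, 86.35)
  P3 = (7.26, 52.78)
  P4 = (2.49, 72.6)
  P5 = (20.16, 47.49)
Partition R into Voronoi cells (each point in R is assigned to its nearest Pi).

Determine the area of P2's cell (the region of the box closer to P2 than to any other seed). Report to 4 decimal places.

1. box [0,25]×[0,90]: [(0, 0) (25, 0) (25, 90) (0, 90)]
2. ⊥bis P2·P0 via (3.395,59.46): [(0, 59.6513) (25, 58.2428) (25, 90) (0, 90)]  |A|=776.3245
3. ⊥bis P2·P1 via (10.01,65.96): [(0, 63.4563) (25, 69.7093) (25, 90) (0, 90)]  |A|=585.4299
4. ⊥bis P2·P3 via (6.085,69.565): [(0, 69.139) (25, 70.8891) (25, 90) (0, 90)]  |A|=499.6483
5. ⊥bis P2·P4 via (3.7,79.475): [(0, 80.1262) (25, 75.7262) (25, 90) (0, 90)]  |A|=301.845
6. ⊥bis P2·P5 via (12.535,66.92): [(0, 80.1262) (25, 75.7262) (25, 90) (0, 90)]  |A|=301.845
7. canonical 4-gon: [(0, 80.1262) (25, 75.7262) (25, 90) (0, 90)]
8. shoelace: 301.845

Area of P2's cell: 301.8450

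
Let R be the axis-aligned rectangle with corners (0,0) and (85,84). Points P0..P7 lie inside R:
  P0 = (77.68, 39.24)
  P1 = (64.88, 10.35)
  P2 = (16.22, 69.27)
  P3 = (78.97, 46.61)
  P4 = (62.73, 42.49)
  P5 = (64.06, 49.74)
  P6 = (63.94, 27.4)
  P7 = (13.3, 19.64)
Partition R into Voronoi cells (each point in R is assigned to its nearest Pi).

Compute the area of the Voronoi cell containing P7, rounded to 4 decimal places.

Area of P7's cell: 1651.3776

1. box [0,85]×[0,84]: [(0, 0) (85, 0) (85, 84) (0, 84)]
2. ⊥bis P7·P0 via (45.49,29.44): [(0, 0) (54.4528, 0) (28.8796, 84) (0, 84)]  |A|=3499.9611
3. ⊥bis P7·P1 via (39.09,14.995): [(0, 0) (36.3893, 0) (43.1035, 37.2789) (28.8796, 84) (0, 84)]  |A|=3163.2675
4. ⊥bis P7·P2 via (14.76,44.455): [(0, 45.3234) (0, 0) (36.3893, 0) (43.1035, 37.2789) (41.3959, 42.8879)]  |A|=1769.0899
5. ⊥bis P7·P3 via (46.135,33.125): [(0, 45.3234) (0, 0) (36.3893, 0) (43.1035, 37.2789) (41.3959, 42.8879)]  |A|=1769.0899
6. ⊥bis P7·P4 via (38.015,31.065): [(32.3023, 43.4229) (0, 45.3234) (0, 0) (36.3893, 0) (40.8714, 24.8859)]  |A|=1670.2571
7. ⊥bis P7·P5 via (38.68,34.69): [(32.3023, 43.4229) (0, 45.3234) (0, 0) (36.3893, 0) (40.8714, 24.8859)]  |A|=1670.2571
8. ⊥bis P7·P6 via (38.62,23.52): [(37.1905, 32.8486) (32.3023, 43.4229) (0, 45.3234) (0, 0) (36.3893, 0) (39.5419, 17.504)]  |A|=1651.3776
9. canonical 6-gon: [(37.1905, 32.8486) (32.3023, 43.4229) (0, 45.3234) (0, 0) (36.3893, 0) (39.5419, 17.504)]
10. shoelace: 1651.3776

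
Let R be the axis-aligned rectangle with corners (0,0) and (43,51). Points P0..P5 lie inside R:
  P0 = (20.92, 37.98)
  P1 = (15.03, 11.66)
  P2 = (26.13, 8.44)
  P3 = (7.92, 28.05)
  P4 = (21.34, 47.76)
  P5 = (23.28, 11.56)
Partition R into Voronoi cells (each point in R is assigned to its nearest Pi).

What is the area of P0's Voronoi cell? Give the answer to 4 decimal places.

1. box [0,43]×[0,51]: [(0, 0) (43, 0) (43, 51) (0, 51)]
2. ⊥bis P0·P1 via (17.975,24.82): [(0, 28.8425) (43, 19.2198) (43, 51) (0, 51)]  |A|=1159.6601
3. ⊥bis P0·P2 via (23.525,23.21): [(0, 28.8425) (24.4446, 23.3722) (43, 26.6448) (43, 51) (0, 51)]  |A|=1090.7731
4. ⊥bis P0·P3 via (14.42,33.015): [(21.2374, 24.0899) (24.4446, 23.3722) (43, 26.6448) (43, 51) (0.6822, 51)]  |A|=846.3103
5. ⊥bis P0·P4 via (21.13,42.87): [(6.4094, 43.5022) (21.2374, 24.0899) (24.4446, 23.3722) (43, 26.6448) (43, 41.9308)]  |A|=521.7409
6. ⊥bis P0·P5 via (22.1,24.77): [(6.4094, 43.5022) (20.8062, 24.6544) (42.9092, 26.6288) (43, 26.6448) (43, 41.9308)]  |A|=503.228
7. canonical 5-gon: [(6.4094, 43.5022) (20.8062, 24.6544) (42.9092, 26.6288) (43, 26.6448) (43, 41.9308)]
8. shoelace: 503.228

Area of P0's cell: 503.2280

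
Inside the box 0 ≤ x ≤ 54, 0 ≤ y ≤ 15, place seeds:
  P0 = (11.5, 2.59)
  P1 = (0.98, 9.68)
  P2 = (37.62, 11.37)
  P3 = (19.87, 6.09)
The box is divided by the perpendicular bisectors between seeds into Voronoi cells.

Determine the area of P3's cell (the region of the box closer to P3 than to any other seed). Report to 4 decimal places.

1. box [0,54]×[0,15]: [(0, 0) (54, 0) (54, 15) (0, 15)]
2. ⊥bis P3·P0 via (15.685,4.34): [(17.4998, 0) (54, 0) (54, 15) (11.2274, 15)]  |A|=594.5458
3. ⊥bis P3·P1 via (10.425,7.885): [(11.6054, 14.0961) (17.4998, 0) (54, 0) (54, 15) (11.7772, 15)]  |A|=594.2973
4. ⊥bis P3·P2 via (28.745,8.73): [(11.6054, 14.0961) (17.4998, 0) (31.3419, 0) (26.8799, 15) (11.7772, 15)]  |A|=220.9605
5. canonical 5-gon: [(11.6054, 14.0961) (17.4998, 0) (31.3419, 0) (26.8799, 15) (11.7772, 15)]
6. shoelace: 220.9605

Area of P3's cell: 220.9605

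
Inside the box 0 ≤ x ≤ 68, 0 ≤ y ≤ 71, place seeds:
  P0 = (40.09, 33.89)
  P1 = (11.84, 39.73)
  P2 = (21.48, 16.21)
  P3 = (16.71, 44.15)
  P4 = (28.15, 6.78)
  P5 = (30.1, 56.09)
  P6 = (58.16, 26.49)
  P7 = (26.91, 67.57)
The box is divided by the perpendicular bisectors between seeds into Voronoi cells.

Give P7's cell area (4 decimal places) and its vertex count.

Area of P7's cell: 433.7100 (4 vertices)

1. box [0,68]×[0,71]: [(0, 0) (68, 0) (68, 71) (0, 71)]
2. ⊥bis P7·P0 via (33.5,50.73): [(0, 37.6204) (68, 64.2309) (68, 71) (0, 71)]  |A|=1365.0548
3. ⊥bis P7·P1 via (19.375,53.65): [(0, 64.1378) (28.4327, 48.747) (68, 64.2309) (68, 71) (0, 71)]  |A|=988.0744
4. ⊥bis P7·P2 via (24.195,41.89): [(0, 64.1378) (28.4327, 48.747) (68, 64.2309) (68, 71) (0, 71)]  |A|=988.0744
5. ⊥bis P7·P3 via (21.81,55.86): [(0, 65.3588) (33.5468, 50.7483) (68, 64.2309) (68, 71) (0, 71)]  |A|=899.7879
6. ⊥bis P7·P4 via (27.53,37.175): [(0, 65.3588) (33.5468, 50.7483) (68, 64.2309) (68, 71) (0, 71)]  |A|=899.7879
7. ⊥bis P7·P5 via (28.505,61.83): [(0, 65.3588) (16.0494, 58.3689) (61.5055, 71) (0, 71)]  |A|=433.71
8. ⊥bis P7·P6 via (42.535,47.03): [(0, 65.3588) (16.0494, 58.3689) (61.5055, 71) (0, 71)]  |A|=433.71
9. canonical 4-gon: [(0, 65.3588) (16.0494, 58.3689) (61.5055, 71) (0, 71)]
10. shoelace: 433.71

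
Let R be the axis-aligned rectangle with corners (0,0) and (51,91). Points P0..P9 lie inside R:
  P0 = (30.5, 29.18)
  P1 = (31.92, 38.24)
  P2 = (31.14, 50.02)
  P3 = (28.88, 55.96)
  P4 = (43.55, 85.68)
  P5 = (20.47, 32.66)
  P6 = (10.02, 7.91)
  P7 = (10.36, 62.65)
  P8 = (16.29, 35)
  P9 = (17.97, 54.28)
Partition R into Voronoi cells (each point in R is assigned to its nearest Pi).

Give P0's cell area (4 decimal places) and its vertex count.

1. box [0,51]×[0,91]: [(0, 0) (51, 0) (51, 91) (0, 91)]
2. ⊥bis P0·P1 via (31.21,33.71): [(0, 38.6016) (0, 0) (51, 0) (51, 30.6083)]  |A|=1764.8522
3. ⊥bis P0·P2 via (30.82,39.6): [(0, 38.6016) (0, 0) (51, 0) (51, 30.6083)]  |A|=1764.8522
4. ⊥bis P0·P3 via (29.69,42.57): [(0, 38.6016) (0, 0) (51, 0) (51, 30.6083)]  |A|=1764.8522
5. ⊥bis P0·P4 via (37.025,57.43): [(0, 38.6016) (0, 0) (51, 0) (51, 30.6083)]  |A|=1764.8522
6. ⊥bis P0·P5 via (25.485,30.92): [(26.6984, 34.4171) (14.757, 0) (51, 0) (51, 30.6083)]  |A|=995.6049
7. ⊥bis P0·P6 via (20.26,18.545): [(26.6984, 34.4171) (20.9581, 17.8728) (39.5204, 0) (51, 0) (51, 30.6083)]  |A|=774.3101
8. ⊥bis P0·P7 via (20.43,45.915): [(26.6984, 34.4171) (20.9581, 17.8728) (39.5204, 0) (51, 0) (51, 30.6083)]  |A|=774.3101
9. ⊥bis P0·P8 via (23.395,32.09): [(26.6984, 34.4171) (20.9581, 17.8728) (39.5204, 0) (51, 0) (51, 30.6083)]  |A|=774.3101
10. ⊥bis P0·P9 via (24.235,41.73): [(26.6984, 34.4171) (20.9581, 17.8728) (39.5204, 0) (51, 0) (51, 30.6083)]  |A|=774.3101
11. canonical 5-gon: [(26.6984, 34.4171) (20.9581, 17.8728) (39.5204, 0) (51, 0) (51, 30.6083)]
12. shoelace: 774.3101

Area of P0's cell: 774.3101 (5 vertices)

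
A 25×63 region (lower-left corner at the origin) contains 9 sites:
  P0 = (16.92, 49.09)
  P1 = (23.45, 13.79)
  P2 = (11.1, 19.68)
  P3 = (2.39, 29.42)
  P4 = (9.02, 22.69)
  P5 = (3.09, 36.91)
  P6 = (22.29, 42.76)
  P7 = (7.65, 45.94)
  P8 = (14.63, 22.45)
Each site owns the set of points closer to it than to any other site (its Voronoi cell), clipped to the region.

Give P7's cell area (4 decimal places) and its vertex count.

Area of P7's cell: 241.6144 (5 vertices)

1. box [0,25]×[0,63]: [(0, 0) (25, 0) (25, 63) (0, 63)]
2. ⊥bis P7·P0 via (12.285,47.515): [(0, 0) (25, 0) (25, 10.0966) (7.0231, 63) (0, 63)]  |A|=1099.4804
3. ⊥bis P7·P1 via (15.55,29.865): [(0, 22.223) (17.8915, 31.0157) (7.0231, 63) (0, 63)]  |A|=477.0961
4. ⊥bis P7·P2 via (9.375,32.81): [(0, 31.5783) (16.9439, 33.8044) (7.0231, 63) (0, 63)]  |A|=368.7254
5. ⊥bis P7·P3 via (5.02,37.68): [(0, 39.2784) (16.9138, 33.893) (7.0231, 63) (0, 63)]  |A|=302.8228
6. ⊥bis P7·P4 via (8.335,34.315): [(0, 39.2784) (14.4557, 34.6757) (16.6048, 34.8023) (7.0231, 63) (0, 63)]  |A|=301.8261
7. ⊥bis P7·P5 via (5.37,41.425): [(0, 44.1368) (16.2155, 35.9482) (7.0231, 63) (0, 63)]  |A|=247.9318
8. ⊥bis P7·P6 via (14.97,44.35): [(0, 44.1368) (13.4485, 37.3455) (14.3424, 41.4605) (7.0231, 63) (0, 63)]  |A|=241.6144
9. ⊥bis P7·P8 via (11.14,34.195): [(0, 44.1368) (13.4485, 37.3455) (14.3424, 41.4605) (7.0231, 63) (0, 63)]  |A|=241.6144
10. canonical 5-gon: [(0, 44.1368) (13.4485, 37.3455) (14.3424, 41.4605) (7.0231, 63) (0, 63)]
11. shoelace: 241.6144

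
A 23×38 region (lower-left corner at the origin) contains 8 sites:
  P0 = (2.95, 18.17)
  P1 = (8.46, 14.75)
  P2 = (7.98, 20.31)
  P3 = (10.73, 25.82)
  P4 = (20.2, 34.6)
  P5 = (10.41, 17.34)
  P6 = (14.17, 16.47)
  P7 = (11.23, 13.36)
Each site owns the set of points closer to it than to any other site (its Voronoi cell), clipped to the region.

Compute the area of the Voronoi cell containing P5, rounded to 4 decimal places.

1. box [0,23]×[0,38]: [(0, 0) (23, 0) (23, 38) (0, 38)]
2. ⊥bis P5·P0 via (6.68,17.755): [(4.7046, 0) (23, 0) (23, 38) (8.9325, 38)]  |A|=614.8963
3. ⊥bis P5·P1 via (9.435,16.045): [(6.7174, 18.0911) (23, 5.832) (23, 38) (8.9325, 38)]  |A|=401.9245
4. ⊥bis P5·P2 via (9.195,18.825): [(7.5405, 17.4713) (23, 5.832) (23, 30.12)]  |A|=187.7401
5. ⊥bis P5·P3 via (10.57,21.58): [(12.4744, 21.5081) (7.5405, 17.4713) (23, 5.832) (23, 21.1109)]  |A|=140.3272
6. ⊥bis P5·P4 via (15.305,25.97): [(12.4744, 21.5081) (7.5405, 17.4713) (23, 5.832) (23, 21.1109)]  |A|=140.3272
7. ⊥bis P5·P6 via (12.29,16.905): [(13.3475, 21.4752) (12.4744, 21.5081) (7.5405, 17.4713) (11.697, 14.342)]  |A|=19.2504
8. ⊥bis P5·P7 via (10.82,15.35): [(11.9858, 15.5902) (13.3475, 21.4752) (12.4744, 21.5081) (7.5405, 17.4713) (10.4573, 15.2753)]  |A|=18.3419
9. canonical 5-gon: [(11.9858, 15.5902) (13.3475, 21.4752) (12.4744, 21.5081) (7.5405, 17.4713) (10.4573, 15.2753)]
10. shoelace: 18.3419

Area of P5's cell: 18.3419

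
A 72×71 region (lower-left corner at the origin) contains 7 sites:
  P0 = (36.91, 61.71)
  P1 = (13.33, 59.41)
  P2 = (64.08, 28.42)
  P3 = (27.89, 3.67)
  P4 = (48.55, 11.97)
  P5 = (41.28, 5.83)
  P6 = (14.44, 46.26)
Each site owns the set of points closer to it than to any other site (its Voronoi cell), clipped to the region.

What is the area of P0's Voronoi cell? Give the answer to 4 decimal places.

Area of P0's cell: 1088.9204

1. box [0,72]×[0,71]: [(0, 0) (72, 0) (72, 71) (0, 71)]
2. ⊥bis P0·P1 via (25.12,60.56): [(31.027, 0) (72, 0) (72, 71) (24.1017, 71)]  |A|=3154.9305
3. ⊥bis P0·P2 via (50.495,45.065): [(28.3911, 27.0246) (72, 62.6165) (72, 71) (24.1017, 71)]  |A|=1235.9703
4. ⊥bis P0·P3 via (32.4,32.69): [(27.7682, 33.4098) (34.8635, 32.3072) (72, 62.6165) (72, 71) (24.1017, 71)]  |A|=1213.6615
5. ⊥bis P0·P4 via (42.73,36.84): [(27.7682, 33.4098) (27.9509, 33.3814) (39.4877, 36.0812) (72, 62.6165) (72, 71) (24.1017, 71)]  |A|=1198.1333
6. ⊥bis P0·P5 via (39.095,33.77): [(27.7682, 33.4098) (27.9509, 33.3814) (39.4877, 36.0812) (72, 62.6165) (72, 71) (24.1017, 71)]  |A|=1198.1333
7. ⊥bis P0·P6 via (25.675,53.985): [(25.7756, 53.8387) (38.1936, 35.7784) (39.4877, 36.0812) (72, 62.6165) (72, 71) (24.1017, 71)]  |A|=1088.9204
8. canonical 6-gon: [(25.7756, 53.8387) (38.1936, 35.7784) (39.4877, 36.0812) (72, 62.6165) (72, 71) (24.1017, 71)]
9. shoelace: 1088.9204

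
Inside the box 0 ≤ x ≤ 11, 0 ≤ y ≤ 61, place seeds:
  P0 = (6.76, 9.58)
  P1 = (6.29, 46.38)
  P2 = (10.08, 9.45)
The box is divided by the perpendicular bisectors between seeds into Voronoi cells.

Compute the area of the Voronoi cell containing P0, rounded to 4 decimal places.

Area of P0's cell: 240.2663

1. box [0,11]×[0,61]: [(0, 0) (11, 0) (11, 61) (0, 61)]
2. ⊥bis P0·P1 via (6.525,27.98): [(0, 27.8967) (0, 0) (11, 0) (11, 28.0372)]  |A|=307.636
3. ⊥bis P0·P2 via (8.42,9.515): [(9.1443, 28.0135) (0, 27.8967) (0, 0) (8.0474, 0)]  |A|=240.2663
4. canonical 4-gon: [(9.1443, 28.0135) (0, 27.8967) (0, 0) (8.0474, 0)]
5. shoelace: 240.2663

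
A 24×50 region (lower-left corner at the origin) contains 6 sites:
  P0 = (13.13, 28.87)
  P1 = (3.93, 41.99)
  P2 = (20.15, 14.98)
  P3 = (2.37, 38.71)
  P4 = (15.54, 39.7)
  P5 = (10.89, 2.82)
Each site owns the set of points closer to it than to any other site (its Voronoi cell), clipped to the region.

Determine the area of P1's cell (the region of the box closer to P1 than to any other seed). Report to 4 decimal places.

Area of P1's cell: 108.9747

1. box [0,24]×[0,50]: [(0, 0) (24, 0) (24, 50) (0, 50)]
2. ⊥bis P1·P0 via (8.53,35.43): [(0, 29.4486) (24, 46.2779) (24, 50) (0, 50)]  |A|=291.2824
3. ⊥bis P1·P2 via (12.04,28.485): [(0, 29.4486) (24, 46.2779) (24, 50) (0, 50)]  |A|=291.2824
4. ⊥bis P1·P3 via (3.15,40.35): [(0, 41.8482) (10.5364, 36.8369) (24, 46.2779) (24, 50) (0, 50)]  |A|=225.9589
5. ⊥bis P1·P4 via (9.735,40.845): [(0, 41.8482) (9.081, 37.5292) (11.5408, 50) (0, 50)]  |A|=108.9747
6. ⊥bis P1·P5 via (7.41,22.405): [(0, 41.8482) (9.081, 37.5292) (11.5408, 50) (0, 50)]  |A|=108.9747
7. canonical 4-gon: [(0, 41.8482) (9.081, 37.5292) (11.5408, 50) (0, 50)]
8. shoelace: 108.9747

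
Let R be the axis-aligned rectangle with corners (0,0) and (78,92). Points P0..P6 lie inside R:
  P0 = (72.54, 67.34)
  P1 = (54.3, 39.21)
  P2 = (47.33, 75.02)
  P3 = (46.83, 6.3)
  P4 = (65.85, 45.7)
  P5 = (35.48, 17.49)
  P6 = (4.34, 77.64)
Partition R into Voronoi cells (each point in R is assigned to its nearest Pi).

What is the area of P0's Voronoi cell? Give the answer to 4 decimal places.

Area of P0's cell: 593.0235

1. box [0,78]×[0,92]: [(0, 0) (78, 0) (78, 92) (0, 92)]
2. ⊥bis P0·P1 via (63.42,53.275): [(78, 43.8211) (78, 92) (3.6977, 92)]  |A|=1789.9022
3. ⊥bis P0·P2 via (59.935,71.18): [(55.955, 58.1154) (78, 43.8211) (78, 92) (66.2776, 92)]  |A|=729.6561
4. ⊥bis P0·P3 via (59.685,36.82): [(55.955, 58.1154) (78, 43.8211) (78, 92) (66.2776, 92)]  |A|=729.6561
5. ⊥bis P0·P4 via (69.195,56.52): [(56.6504, 60.3982) (78, 53.7979) (78, 92) (66.2776, 92)]  |A|=593.0235
6. ⊥bis P0·P5 via (54.01,42.415): [(56.6504, 60.3982) (78, 53.7979) (78, 92) (66.2776, 92)]  |A|=593.0235
7. ⊥bis P0·P6 via (38.44,72.49): [(56.6504, 60.3982) (78, 53.7979) (78, 92) (66.2776, 92)]  |A|=593.0235
8. canonical 4-gon: [(56.6504, 60.3982) (78, 53.7979) (78, 92) (66.2776, 92)]
9. shoelace: 593.0235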